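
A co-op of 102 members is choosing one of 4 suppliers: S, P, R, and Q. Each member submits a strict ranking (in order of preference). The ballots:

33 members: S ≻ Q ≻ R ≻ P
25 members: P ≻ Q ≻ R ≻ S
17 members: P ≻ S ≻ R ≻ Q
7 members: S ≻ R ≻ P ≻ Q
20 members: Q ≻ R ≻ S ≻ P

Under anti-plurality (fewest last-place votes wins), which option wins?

R

Last-place votes: S 25, P 53, R 0, Q 24.
R is ranked last by the fewest voters, so R wins.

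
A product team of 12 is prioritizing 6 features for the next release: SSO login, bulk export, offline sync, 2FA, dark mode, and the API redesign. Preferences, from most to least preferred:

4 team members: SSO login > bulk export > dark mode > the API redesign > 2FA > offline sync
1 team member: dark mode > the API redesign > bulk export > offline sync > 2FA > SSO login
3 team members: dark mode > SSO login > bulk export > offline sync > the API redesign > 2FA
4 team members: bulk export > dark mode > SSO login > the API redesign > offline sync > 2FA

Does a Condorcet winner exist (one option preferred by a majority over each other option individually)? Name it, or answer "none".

Checking pairwise contests:
dark mode beats SSO login 8–4.
SSO login beats bulk export 7–5.
SSO login beats offline sync 11–1.
SSO login beats 2FA 11–1.
bulk export beats dark mode 8–4.
SSO login beats the API redesign 11–1.
Every option loses at least one head-to-head, so there is no Condorcet winner.

none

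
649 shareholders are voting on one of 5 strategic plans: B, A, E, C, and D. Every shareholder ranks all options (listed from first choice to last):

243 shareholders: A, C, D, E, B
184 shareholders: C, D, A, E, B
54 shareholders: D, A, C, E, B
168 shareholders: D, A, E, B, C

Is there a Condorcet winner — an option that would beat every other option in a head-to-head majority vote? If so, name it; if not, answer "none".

Checking pairwise contests:
A beats B 649–0.
D beats A 406–243.
A beats E 649–0.
A beats C 465–184.
C beats D 427–222.
Every option loses at least one head-to-head, so there is no Condorcet winner.

none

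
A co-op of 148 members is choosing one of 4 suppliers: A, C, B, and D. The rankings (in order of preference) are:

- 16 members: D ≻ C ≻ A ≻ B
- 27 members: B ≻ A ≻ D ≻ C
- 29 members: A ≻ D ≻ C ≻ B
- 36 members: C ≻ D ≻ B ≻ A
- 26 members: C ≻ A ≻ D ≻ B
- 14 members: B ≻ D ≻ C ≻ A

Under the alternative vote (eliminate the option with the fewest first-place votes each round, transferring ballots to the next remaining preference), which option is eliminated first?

Round 1: A 29, C 62, B 41, D 16. Eliminate D.

D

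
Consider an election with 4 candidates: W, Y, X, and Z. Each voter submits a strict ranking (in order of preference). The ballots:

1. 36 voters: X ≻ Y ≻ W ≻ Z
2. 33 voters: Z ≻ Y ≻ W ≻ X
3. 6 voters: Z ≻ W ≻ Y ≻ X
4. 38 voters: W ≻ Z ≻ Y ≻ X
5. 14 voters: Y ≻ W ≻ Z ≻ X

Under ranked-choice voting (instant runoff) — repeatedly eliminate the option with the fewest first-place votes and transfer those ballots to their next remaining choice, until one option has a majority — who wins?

Round 1: W 38, Y 14, X 36, Z 39. Eliminate Y.
Round 2: W 52, X 36, Z 39. Eliminate X.
Round 3: W 88, Z 39. W has a majority.

W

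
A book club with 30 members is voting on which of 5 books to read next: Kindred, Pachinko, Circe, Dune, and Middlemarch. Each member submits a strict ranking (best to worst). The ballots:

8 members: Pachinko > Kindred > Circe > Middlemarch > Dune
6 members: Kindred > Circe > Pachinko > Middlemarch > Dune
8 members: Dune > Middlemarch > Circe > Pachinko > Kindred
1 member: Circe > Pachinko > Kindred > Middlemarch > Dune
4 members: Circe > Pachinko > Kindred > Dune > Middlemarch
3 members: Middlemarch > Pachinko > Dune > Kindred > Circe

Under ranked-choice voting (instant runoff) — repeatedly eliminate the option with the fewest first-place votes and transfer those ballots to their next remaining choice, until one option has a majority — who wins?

Round 1: Kindred 6, Pachinko 8, Circe 5, Dune 8, Middlemarch 3. Eliminate Middlemarch.
Round 2: Kindred 6, Pachinko 11, Circe 5, Dune 8. Eliminate Circe.
Round 3: Kindred 6, Pachinko 16, Dune 8. Pachinko has a majority.

Pachinko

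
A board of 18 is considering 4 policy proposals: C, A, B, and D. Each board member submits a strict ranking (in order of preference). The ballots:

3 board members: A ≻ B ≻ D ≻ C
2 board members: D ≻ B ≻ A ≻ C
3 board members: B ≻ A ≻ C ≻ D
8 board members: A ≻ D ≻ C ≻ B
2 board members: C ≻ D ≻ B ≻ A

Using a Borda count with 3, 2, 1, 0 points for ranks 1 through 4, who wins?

A

C: 3·0 + 2·0 + 3·1 + 8·1 + 2·3 = 17
A: 3·3 + 2·1 + 3·2 + 8·3 + 2·0 = 41
B: 3·2 + 2·2 + 3·3 + 8·0 + 2·1 = 21
D: 3·1 + 2·3 + 3·0 + 8·2 + 2·2 = 29
A has the highest Borda score (41).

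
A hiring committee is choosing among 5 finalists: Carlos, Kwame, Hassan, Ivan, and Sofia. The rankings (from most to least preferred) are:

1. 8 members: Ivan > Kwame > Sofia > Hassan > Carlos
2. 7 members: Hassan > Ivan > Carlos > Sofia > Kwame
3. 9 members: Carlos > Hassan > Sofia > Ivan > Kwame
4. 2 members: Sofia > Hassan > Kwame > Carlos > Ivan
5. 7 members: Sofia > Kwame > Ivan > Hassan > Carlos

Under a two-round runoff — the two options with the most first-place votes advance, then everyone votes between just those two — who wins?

Round 1 first-place votes: Carlos 9, Kwame 0, Hassan 7, Ivan 8, Sofia 9.
Carlos and Sofia advance.
Runoff: Carlos is preferred to Sofia by 16 voters; Sofia by 17.
Sofia wins the runoff.

Sofia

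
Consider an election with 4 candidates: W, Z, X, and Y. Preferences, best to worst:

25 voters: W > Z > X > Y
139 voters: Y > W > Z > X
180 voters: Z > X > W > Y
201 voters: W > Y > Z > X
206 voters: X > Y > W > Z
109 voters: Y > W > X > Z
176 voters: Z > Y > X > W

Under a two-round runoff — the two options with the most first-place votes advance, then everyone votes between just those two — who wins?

Y

Round 1 first-place votes: W 226, Z 356, X 206, Y 248.
Z and Y advance.
Runoff: Z is preferred to Y by 381 voters; Y by 655.
Y wins the runoff.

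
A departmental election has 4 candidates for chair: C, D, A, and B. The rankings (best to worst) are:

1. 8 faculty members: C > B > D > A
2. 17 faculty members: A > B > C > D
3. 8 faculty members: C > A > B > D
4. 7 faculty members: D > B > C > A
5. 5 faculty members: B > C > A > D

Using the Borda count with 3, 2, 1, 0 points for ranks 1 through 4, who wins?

C: 8·3 + 17·1 + 8·3 + 7·1 + 5·2 = 82
D: 8·1 + 17·0 + 8·0 + 7·3 + 5·0 = 29
A: 8·0 + 17·3 + 8·2 + 7·0 + 5·1 = 72
B: 8·2 + 17·2 + 8·1 + 7·2 + 5·3 = 87
B has the highest Borda score (87).

B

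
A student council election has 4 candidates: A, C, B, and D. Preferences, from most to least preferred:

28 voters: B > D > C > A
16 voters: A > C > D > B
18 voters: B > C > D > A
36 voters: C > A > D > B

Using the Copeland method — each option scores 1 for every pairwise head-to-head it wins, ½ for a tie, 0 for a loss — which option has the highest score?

C

A: beats B and D; loses to C → score 2.
C: beats A, B, and D → score 3.
B: loses to A, C, and D → score 0.
D: beats B; loses to A and C → score 1.
C has the best pairwise record.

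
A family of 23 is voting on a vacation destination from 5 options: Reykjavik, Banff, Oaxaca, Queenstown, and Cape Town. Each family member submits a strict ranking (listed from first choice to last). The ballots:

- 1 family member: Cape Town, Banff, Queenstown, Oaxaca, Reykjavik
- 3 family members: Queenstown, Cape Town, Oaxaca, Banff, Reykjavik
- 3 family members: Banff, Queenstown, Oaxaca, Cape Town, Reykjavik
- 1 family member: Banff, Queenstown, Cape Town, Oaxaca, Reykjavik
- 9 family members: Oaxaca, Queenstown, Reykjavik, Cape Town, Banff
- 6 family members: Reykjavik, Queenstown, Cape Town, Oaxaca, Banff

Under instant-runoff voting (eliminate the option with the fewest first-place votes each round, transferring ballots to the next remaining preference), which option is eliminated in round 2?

Queenstown

Round 1: Reykjavik 6, Banff 4, Oaxaca 9, Queenstown 3, Cape Town 1. Eliminate Cape Town.
Round 2: Reykjavik 6, Banff 5, Oaxaca 9, Queenstown 3. Eliminate Queenstown.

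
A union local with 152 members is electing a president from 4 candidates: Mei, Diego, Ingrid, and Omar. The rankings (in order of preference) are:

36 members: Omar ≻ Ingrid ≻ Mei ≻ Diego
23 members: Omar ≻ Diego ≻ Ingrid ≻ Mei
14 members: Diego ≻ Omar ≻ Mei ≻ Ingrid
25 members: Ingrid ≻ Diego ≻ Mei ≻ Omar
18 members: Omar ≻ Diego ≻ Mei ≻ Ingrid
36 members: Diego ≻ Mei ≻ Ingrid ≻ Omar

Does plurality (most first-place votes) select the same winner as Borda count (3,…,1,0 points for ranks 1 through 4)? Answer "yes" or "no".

Plurality — first-place votes: Mei 0, Diego 50, Ingrid 25, Omar 77. Winner: Omar.
Borda — scores: Mei 165, Diego 282, Ingrid 206, Omar 259. Winner: Diego.
The two methods disagree.

no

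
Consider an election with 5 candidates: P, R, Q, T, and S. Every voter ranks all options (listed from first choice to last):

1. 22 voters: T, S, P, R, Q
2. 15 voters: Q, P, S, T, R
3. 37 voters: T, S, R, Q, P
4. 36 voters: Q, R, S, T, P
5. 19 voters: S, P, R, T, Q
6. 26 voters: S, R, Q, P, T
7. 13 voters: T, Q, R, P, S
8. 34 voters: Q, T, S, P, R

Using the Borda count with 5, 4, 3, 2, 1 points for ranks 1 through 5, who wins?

S

P: 22·3 + 15·4 + 37·1 + 36·1 + 19·4 + 26·2 + 13·2 + 34·2 = 421
R: 22·2 + 15·1 + 37·3 + 36·4 + 19·3 + 26·4 + 13·3 + 34·1 = 548
Q: 22·1 + 15·5 + 37·2 + 36·5 + 19·1 + 26·3 + 13·4 + 34·5 = 670
T: 22·5 + 15·2 + 37·5 + 36·2 + 19·2 + 26·1 + 13·5 + 34·4 = 662
S: 22·4 + 15·3 + 37·4 + 36·3 + 19·5 + 26·5 + 13·1 + 34·3 = 729
S has the highest Borda score (729).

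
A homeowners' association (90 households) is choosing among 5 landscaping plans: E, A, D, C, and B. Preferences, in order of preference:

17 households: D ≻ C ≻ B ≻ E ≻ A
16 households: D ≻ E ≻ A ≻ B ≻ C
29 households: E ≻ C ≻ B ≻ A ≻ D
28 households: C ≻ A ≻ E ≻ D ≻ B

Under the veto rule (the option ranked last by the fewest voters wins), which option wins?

Last-place votes: E 0, A 17, D 29, C 16, B 28.
E is ranked last by the fewest voters, so E wins.

E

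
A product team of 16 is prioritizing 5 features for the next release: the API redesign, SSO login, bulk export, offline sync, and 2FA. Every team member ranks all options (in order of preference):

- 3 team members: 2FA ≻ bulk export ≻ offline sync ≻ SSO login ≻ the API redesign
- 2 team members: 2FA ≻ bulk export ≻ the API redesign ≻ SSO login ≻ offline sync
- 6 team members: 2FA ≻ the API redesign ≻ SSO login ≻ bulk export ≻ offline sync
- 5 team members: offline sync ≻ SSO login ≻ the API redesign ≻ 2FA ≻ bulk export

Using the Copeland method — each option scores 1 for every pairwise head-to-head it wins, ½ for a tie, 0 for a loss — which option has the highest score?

the API redesign: beats bulk export; ties SSO login and offline sync; loses to 2FA → score 2.
SSO login: beats bulk export; ties the API redesign and offline sync; loses to 2FA → score 2.
bulk export: beats offline sync; loses to the API redesign, SSO login, and 2FA → score 1.
offline sync: ties the API redesign and SSO login; loses to bulk export and 2FA → score 1.
2FA: beats the API redesign, SSO login, bulk export, and offline sync → score 4.
2FA has the best pairwise record.

2FA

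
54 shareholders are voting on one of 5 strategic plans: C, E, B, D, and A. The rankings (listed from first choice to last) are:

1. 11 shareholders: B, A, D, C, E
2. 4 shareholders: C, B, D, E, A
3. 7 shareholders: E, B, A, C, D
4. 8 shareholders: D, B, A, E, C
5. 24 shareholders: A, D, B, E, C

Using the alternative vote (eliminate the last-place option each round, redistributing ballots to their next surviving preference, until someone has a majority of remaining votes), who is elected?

Round 1: C 4, E 7, B 11, D 8, A 24. Eliminate C.
Round 2: E 7, B 15, D 8, A 24. Eliminate E.
Round 3: B 22, D 8, A 24. Eliminate D.
Round 4: B 30, A 24. B has a majority.

B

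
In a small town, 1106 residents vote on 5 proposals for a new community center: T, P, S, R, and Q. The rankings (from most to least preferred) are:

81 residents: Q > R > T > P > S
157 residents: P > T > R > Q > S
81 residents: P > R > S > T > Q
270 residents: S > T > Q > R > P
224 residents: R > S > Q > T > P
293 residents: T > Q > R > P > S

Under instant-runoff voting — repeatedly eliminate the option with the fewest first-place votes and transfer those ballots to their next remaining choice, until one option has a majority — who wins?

Round 1: T 293, P 238, S 270, R 224, Q 81. Eliminate Q.
Round 2: T 293, P 238, S 270, R 305. Eliminate P.
Round 3: T 450, S 270, R 386. Eliminate S.
Round 4: T 720, R 386. T has a majority.

T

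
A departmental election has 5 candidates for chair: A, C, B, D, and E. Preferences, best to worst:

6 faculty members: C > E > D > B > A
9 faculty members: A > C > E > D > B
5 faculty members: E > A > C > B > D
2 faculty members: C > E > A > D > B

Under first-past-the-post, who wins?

First-place votes: A 9, C 8, B 0, D 0, E 5.
A has the most first-place votes.

A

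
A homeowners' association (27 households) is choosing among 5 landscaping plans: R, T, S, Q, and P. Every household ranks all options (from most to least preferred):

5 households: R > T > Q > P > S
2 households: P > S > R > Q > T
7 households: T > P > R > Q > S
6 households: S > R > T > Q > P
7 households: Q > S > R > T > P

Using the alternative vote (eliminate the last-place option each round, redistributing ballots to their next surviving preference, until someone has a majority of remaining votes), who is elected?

S

Round 1: R 5, T 7, S 6, Q 7, P 2. Eliminate P.
Round 2: R 5, T 7, S 8, Q 7. Eliminate R.
Round 3: T 12, S 8, Q 7. Eliminate Q.
Round 4: T 12, S 15. S has a majority.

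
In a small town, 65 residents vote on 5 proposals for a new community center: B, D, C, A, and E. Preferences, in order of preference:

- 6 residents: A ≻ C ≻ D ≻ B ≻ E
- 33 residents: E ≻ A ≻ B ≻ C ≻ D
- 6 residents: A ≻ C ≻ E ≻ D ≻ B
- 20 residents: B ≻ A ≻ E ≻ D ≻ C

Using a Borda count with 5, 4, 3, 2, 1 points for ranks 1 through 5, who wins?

A

B: 6·2 + 33·3 + 6·1 + 20·5 = 217
D: 6·3 + 33·1 + 6·2 + 20·2 = 103
C: 6·4 + 33·2 + 6·4 + 20·1 = 134
A: 6·5 + 33·4 + 6·5 + 20·4 = 272
E: 6·1 + 33·5 + 6·3 + 20·3 = 249
A has the highest Borda score (272).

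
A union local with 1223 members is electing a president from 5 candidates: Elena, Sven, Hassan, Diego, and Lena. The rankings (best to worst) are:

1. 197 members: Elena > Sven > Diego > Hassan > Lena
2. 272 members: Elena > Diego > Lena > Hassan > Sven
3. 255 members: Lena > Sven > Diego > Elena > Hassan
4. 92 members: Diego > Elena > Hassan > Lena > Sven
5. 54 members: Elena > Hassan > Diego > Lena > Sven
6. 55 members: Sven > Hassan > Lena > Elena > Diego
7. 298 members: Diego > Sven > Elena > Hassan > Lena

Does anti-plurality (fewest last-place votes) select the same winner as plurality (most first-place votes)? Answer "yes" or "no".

Anti-plurality — last-place votes: Elena 0, Sven 418, Hassan 255, Diego 55, Lena 495. Winner: Elena.
Plurality — first-place votes: Elena 523, Sven 55, Hassan 0, Diego 390, Lena 255. Winner: Elena.
The two methods agree.

yes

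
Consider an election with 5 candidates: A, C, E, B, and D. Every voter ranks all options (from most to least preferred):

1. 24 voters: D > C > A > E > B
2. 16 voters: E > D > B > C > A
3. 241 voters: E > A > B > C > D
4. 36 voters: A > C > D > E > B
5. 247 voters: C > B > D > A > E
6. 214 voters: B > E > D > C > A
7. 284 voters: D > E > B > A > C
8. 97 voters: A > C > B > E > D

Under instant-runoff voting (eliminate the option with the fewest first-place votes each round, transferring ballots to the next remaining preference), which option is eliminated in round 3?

Round 1: A 133, C 247, E 257, B 214, D 308. Eliminate A.
Round 2: C 380, E 257, B 214, D 308. Eliminate B.
Round 3: C 380, E 471, D 308. Eliminate D.

D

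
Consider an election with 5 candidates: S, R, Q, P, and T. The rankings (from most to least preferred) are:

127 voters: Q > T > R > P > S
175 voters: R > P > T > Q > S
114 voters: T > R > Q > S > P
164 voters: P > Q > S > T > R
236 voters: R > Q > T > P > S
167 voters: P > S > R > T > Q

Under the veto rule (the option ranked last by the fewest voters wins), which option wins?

Last-place votes: S 538, R 164, Q 167, P 114, T 0.
T is ranked last by the fewest voters, so T wins.

T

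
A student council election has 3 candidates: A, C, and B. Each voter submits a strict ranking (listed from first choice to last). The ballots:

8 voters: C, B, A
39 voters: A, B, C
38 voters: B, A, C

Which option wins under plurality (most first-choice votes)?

First-place votes: A 39, C 8, B 38.
A has the most first-place votes.

A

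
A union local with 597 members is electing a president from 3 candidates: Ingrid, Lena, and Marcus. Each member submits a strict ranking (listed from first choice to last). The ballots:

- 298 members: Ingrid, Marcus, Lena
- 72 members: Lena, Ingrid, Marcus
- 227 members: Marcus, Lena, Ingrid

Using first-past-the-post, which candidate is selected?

First-place votes: Ingrid 298, Lena 72, Marcus 227.
Ingrid has the most first-place votes.

Ingrid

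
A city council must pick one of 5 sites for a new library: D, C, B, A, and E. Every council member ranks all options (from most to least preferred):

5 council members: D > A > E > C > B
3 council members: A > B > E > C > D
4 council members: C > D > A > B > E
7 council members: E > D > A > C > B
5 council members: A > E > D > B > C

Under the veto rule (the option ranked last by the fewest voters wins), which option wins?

Last-place votes: D 3, C 5, B 12, A 0, E 4.
A is ranked last by the fewest voters, so A wins.

A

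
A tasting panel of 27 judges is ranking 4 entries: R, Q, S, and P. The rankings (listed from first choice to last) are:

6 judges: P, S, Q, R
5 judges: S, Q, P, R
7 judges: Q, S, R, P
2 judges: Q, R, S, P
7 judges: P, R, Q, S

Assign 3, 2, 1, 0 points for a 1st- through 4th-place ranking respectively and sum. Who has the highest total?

Q

R: 6·0 + 5·0 + 7·1 + 2·2 + 7·2 = 25
Q: 6·1 + 5·2 + 7·3 + 2·3 + 7·1 = 50
S: 6·2 + 5·3 + 7·2 + 2·1 + 7·0 = 43
P: 6·3 + 5·1 + 7·0 + 2·0 + 7·3 = 44
Q has the highest Borda score (50).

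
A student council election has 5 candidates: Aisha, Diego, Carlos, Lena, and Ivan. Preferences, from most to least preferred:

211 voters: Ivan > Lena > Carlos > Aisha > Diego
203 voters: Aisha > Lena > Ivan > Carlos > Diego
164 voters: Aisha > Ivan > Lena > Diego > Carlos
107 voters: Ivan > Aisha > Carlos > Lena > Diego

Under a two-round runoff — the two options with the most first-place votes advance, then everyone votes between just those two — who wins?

Round 1 first-place votes: Aisha 367, Diego 0, Carlos 0, Lena 0, Ivan 318.
Aisha and Ivan advance.
Runoff: Aisha is preferred to Ivan by 367 voters; Ivan by 318.
Aisha wins the runoff.

Aisha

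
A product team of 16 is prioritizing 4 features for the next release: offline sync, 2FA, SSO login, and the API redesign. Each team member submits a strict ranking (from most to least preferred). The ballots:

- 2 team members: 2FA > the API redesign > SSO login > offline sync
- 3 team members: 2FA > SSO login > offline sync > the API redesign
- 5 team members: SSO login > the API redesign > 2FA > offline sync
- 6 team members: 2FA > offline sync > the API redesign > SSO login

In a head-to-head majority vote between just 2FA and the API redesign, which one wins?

Voters preferring 2FA to the API redesign: 11; preferring the API redesign to 2FA: 5.
2FA wins the head-to-head.

2FA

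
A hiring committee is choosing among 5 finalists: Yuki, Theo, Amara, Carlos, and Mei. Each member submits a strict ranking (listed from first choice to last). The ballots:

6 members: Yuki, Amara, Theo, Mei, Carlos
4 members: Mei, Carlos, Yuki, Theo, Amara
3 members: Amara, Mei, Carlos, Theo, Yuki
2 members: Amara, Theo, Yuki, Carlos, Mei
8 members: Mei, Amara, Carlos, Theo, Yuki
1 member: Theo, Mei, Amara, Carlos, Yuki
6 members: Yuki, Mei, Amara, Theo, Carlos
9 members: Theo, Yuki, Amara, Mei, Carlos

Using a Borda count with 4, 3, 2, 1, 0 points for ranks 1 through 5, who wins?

Amara

Yuki: 6·4 + 4·2 + 3·0 + 2·2 + 8·0 + 1·0 + 6·4 + 9·3 = 87
Theo: 6·2 + 4·1 + 3·1 + 2·3 + 8·1 + 1·4 + 6·1 + 9·4 = 79
Amara: 6·3 + 4·0 + 3·4 + 2·4 + 8·3 + 1·2 + 6·2 + 9·2 = 94
Carlos: 6·0 + 4·3 + 3·2 + 2·1 + 8·2 + 1·1 + 6·0 + 9·0 = 37
Mei: 6·1 + 4·4 + 3·3 + 2·0 + 8·4 + 1·3 + 6·3 + 9·1 = 93
Amara has the highest Borda score (94).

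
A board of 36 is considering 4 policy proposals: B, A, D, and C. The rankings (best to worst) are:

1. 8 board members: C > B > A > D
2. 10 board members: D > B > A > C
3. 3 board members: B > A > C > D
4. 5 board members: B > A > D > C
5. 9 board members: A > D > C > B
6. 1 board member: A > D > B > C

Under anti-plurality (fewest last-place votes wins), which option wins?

Last-place votes: B 9, A 0, D 11, C 16.
A is ranked last by the fewest voters, so A wins.

A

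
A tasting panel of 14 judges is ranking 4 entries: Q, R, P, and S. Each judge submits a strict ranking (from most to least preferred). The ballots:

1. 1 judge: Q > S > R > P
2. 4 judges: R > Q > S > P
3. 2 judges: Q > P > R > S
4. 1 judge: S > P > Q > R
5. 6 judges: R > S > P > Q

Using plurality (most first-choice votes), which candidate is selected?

R

First-place votes: Q 3, R 10, P 0, S 1.
R has the most first-place votes.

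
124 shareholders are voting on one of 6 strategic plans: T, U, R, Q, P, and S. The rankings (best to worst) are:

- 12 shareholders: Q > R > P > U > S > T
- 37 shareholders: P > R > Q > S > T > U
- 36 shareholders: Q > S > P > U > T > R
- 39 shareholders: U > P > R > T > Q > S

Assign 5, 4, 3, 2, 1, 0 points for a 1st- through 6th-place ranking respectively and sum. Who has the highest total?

P

T: 12·0 + 37·1 + 36·1 + 39·2 = 151
U: 12·2 + 37·0 + 36·2 + 39·5 = 291
R: 12·4 + 37·4 + 36·0 + 39·3 = 313
Q: 12·5 + 37·3 + 36·5 + 39·1 = 390
P: 12·3 + 37·5 + 36·3 + 39·4 = 485
S: 12·1 + 37·2 + 36·4 + 39·0 = 230
P has the highest Borda score (485).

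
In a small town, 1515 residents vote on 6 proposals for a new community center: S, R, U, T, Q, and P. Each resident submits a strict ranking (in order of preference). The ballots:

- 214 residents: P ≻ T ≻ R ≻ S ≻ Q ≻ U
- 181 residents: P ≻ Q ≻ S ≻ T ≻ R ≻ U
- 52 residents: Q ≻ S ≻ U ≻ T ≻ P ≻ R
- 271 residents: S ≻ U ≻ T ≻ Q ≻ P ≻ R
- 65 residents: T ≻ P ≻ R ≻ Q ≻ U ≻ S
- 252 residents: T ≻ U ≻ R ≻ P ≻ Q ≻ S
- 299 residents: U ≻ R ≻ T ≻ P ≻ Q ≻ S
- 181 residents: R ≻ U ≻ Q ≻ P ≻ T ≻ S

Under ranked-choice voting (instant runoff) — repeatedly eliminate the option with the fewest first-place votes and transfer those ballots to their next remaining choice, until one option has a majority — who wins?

Round 1: S 271, R 181, U 299, T 317, Q 52, P 395. Eliminate Q.
Round 2: S 323, R 181, U 299, T 317, P 395. Eliminate R.
Round 3: S 323, U 480, T 317, P 395. Eliminate T.
Round 4: S 323, U 732, P 460. Eliminate S.
Round 5: U 1055, P 460. U has a majority.

U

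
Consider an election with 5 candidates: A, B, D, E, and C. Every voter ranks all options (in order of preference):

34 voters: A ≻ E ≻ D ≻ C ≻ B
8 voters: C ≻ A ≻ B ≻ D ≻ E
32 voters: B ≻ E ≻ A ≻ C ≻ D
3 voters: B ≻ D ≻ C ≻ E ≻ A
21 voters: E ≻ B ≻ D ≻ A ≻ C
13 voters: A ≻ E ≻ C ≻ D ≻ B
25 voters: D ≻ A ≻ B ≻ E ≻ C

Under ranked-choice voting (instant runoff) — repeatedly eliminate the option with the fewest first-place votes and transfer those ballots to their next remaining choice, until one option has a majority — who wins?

Round 1: A 47, B 35, D 25, E 21, C 8. Eliminate C.
Round 2: A 55, B 35, D 25, E 21. Eliminate E.
Round 3: A 55, B 56, D 25. Eliminate D.
Round 4: A 80, B 56. A has a majority.

A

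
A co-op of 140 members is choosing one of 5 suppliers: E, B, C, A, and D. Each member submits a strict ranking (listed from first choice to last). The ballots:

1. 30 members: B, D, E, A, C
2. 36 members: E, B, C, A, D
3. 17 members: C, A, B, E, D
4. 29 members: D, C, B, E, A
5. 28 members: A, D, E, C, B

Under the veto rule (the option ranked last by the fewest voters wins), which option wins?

Last-place votes: E 0, B 28, C 30, A 29, D 53.
E is ranked last by the fewest voters, so E wins.

E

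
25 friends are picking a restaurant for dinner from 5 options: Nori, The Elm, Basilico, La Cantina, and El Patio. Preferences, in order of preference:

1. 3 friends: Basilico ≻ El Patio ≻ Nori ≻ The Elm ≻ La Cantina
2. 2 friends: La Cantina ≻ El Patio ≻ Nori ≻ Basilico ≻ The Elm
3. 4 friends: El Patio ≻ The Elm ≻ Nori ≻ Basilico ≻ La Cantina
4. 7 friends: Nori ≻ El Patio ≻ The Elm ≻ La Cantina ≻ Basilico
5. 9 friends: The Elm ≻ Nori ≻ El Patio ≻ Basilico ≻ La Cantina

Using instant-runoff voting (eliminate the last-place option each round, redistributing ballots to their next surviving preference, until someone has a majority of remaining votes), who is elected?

Round 1: Nori 7, The Elm 9, Basilico 3, La Cantina 2, El Patio 4. Eliminate La Cantina.
Round 2: Nori 7, The Elm 9, Basilico 3, El Patio 6. Eliminate Basilico.
Round 3: Nori 7, The Elm 9, El Patio 9. Eliminate Nori.
Round 4: The Elm 9, El Patio 16. El Patio has a majority.

El Patio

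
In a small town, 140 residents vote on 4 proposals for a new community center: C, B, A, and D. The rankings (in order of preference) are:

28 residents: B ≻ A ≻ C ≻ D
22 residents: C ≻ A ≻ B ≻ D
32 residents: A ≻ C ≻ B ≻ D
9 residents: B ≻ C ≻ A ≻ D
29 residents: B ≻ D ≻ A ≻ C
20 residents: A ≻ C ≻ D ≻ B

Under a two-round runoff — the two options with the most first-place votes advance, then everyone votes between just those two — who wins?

A

Round 1 first-place votes: C 22, B 66, A 52, D 0.
B and A advance.
Runoff: B is preferred to A by 66 voters; A by 74.
A wins the runoff.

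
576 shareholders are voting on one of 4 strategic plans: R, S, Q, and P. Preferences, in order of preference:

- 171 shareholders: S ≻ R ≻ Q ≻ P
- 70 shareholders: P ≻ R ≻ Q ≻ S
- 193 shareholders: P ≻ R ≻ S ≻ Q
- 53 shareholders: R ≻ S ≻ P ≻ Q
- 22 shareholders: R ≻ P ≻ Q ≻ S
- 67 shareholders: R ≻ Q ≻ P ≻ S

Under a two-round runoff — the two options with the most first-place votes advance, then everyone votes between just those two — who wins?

P

Round 1 first-place votes: R 142, S 171, Q 0, P 263.
P and S advance.
Runoff: P is preferred to S by 352 voters; S by 224.
P wins the runoff.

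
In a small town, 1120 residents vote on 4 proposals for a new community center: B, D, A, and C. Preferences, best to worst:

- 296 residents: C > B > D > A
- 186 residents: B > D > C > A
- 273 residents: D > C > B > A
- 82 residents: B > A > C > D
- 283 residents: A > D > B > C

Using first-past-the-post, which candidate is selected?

C

First-place votes: B 268, D 273, A 283, C 296.
C has the most first-place votes.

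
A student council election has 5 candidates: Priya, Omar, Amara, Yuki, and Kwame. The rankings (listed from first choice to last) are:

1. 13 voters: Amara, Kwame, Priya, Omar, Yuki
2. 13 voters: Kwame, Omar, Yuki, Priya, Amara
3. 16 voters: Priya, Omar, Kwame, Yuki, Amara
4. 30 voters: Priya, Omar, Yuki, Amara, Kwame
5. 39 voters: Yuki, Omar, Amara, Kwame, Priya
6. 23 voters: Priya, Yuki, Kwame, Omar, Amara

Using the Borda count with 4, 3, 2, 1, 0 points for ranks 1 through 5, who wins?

Priya: 13·2 + 13·1 + 16·4 + 30·4 + 39·0 + 23·4 = 315
Omar: 13·1 + 13·3 + 16·3 + 30·3 + 39·3 + 23·1 = 330
Amara: 13·4 + 13·0 + 16·0 + 30·1 + 39·2 + 23·0 = 160
Yuki: 13·0 + 13·2 + 16·1 + 30·2 + 39·4 + 23·3 = 327
Kwame: 13·3 + 13·4 + 16·2 + 30·0 + 39·1 + 23·2 = 208
Omar has the highest Borda score (330).

Omar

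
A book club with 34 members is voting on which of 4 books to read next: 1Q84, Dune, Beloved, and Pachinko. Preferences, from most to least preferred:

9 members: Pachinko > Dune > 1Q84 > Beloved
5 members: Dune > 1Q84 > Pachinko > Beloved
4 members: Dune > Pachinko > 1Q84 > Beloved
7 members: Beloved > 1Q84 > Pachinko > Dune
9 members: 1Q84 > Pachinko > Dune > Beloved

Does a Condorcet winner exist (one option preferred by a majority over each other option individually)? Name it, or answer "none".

Checking pairwise contests:
Dune beats 1Q84 18–16.
Pachinko beats Dune 25–9.
1Q84 beats Beloved 27–7.
1Q84 beats Pachinko 21–13.
Every option loses at least one head-to-head, so there is no Condorcet winner.

none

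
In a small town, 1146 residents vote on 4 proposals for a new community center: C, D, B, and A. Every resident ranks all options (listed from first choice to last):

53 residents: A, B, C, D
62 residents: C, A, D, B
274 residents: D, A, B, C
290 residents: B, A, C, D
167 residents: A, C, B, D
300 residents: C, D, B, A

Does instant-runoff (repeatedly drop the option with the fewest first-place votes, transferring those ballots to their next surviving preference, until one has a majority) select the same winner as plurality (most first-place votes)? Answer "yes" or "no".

no

Instant-runoff — R1 C 362, D 274, B 290, A 220 (A out); R2 C 529, D 274, B 343 (D out); R3 C 529, B 617 (B winner). Winner: B.
Plurality — first-place votes: C 362, D 274, B 290, A 220. Winner: C.
The two methods disagree.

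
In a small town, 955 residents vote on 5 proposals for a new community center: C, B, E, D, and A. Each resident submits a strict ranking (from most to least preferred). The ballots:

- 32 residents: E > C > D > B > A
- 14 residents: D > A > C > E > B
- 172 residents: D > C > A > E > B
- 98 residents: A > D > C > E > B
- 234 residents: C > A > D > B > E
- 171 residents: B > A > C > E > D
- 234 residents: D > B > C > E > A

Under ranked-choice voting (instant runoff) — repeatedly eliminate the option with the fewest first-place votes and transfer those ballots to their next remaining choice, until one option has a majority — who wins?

D

Round 1: C 234, B 171, E 32, D 420, A 98. Eliminate E.
Round 2: C 266, B 171, D 420, A 98. Eliminate A.
Round 3: C 266, B 171, D 518. D has a majority.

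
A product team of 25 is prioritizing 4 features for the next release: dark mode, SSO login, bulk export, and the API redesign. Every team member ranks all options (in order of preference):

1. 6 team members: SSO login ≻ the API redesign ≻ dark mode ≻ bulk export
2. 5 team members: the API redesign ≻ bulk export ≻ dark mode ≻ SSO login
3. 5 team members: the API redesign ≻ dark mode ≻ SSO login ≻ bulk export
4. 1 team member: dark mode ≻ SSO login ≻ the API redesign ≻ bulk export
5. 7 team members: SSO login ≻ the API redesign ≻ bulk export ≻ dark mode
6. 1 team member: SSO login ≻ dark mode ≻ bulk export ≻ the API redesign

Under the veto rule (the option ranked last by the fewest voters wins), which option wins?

Last-place votes: dark mode 7, SSO login 5, bulk export 12, the API redesign 1.
the API redesign is ranked last by the fewest voters, so the API redesign wins.

the API redesign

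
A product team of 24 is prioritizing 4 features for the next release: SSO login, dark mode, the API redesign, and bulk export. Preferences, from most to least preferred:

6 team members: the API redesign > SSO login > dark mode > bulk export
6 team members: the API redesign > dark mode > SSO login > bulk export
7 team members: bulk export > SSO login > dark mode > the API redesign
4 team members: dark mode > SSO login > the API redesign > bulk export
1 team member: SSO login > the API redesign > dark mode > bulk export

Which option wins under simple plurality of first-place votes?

the API redesign

First-place votes: SSO login 1, dark mode 4, the API redesign 12, bulk export 7.
the API redesign has the most first-place votes.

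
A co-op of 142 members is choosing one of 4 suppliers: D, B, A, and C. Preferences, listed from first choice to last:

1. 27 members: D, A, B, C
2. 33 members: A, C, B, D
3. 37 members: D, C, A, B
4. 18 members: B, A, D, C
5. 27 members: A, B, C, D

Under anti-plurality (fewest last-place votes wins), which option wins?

Last-place votes: D 60, B 37, A 0, C 45.
A is ranked last by the fewest voters, so A wins.

A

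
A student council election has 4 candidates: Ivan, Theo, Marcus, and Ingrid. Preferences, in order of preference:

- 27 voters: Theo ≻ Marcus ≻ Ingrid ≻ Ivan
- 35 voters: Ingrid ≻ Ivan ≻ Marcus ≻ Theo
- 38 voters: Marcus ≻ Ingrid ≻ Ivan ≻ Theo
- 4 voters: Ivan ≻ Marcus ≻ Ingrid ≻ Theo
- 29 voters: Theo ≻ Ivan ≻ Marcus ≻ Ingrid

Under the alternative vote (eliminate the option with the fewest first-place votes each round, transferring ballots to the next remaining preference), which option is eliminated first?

Ivan

Round 1: Ivan 4, Theo 56, Marcus 38, Ingrid 35. Eliminate Ivan.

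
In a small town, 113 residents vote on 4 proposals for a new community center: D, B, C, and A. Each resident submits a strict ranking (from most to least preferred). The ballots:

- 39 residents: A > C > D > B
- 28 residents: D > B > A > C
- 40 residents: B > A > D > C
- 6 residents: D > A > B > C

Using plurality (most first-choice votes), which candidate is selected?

First-place votes: D 34, B 40, C 0, A 39.
B has the most first-place votes.

B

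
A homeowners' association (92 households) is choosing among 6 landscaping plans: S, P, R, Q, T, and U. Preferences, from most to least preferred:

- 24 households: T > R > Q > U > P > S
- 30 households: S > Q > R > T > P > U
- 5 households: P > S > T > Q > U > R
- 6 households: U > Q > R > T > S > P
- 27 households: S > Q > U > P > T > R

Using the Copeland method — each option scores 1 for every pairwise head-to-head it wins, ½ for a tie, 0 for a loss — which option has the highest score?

S: beats P, R, Q, T, and U → score 5.
P: loses to S, R, Q, T, and U → score 0.
R: beats P and U; loses to S, Q, and T → score 2.
Q: beats P, R, T, and U; loses to S → score 4.
T: beats P, R, and U; loses to S and Q → score 3.
U: beats P; loses to S, R, Q, and T → score 1.
S has the best pairwise record.

S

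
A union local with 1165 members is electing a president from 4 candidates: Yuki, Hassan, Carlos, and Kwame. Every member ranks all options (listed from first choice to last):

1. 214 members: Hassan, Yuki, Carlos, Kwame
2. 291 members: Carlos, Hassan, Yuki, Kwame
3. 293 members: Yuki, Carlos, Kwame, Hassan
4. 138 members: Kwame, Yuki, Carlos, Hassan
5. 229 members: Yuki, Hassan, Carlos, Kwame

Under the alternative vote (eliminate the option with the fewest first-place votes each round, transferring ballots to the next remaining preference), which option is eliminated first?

Round 1: Yuki 522, Hassan 214, Carlos 291, Kwame 138. Eliminate Kwame.

Kwame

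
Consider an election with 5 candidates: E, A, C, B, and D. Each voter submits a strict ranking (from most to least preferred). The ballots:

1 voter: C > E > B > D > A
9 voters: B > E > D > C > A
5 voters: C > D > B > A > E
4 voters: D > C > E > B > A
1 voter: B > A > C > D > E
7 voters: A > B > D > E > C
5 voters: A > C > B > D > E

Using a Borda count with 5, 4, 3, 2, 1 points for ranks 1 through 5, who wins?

E: 1·4 + 9·4 + 5·1 + 4·3 + 1·1 + 7·2 + 5·1 = 77
A: 1·1 + 9·1 + 5·2 + 4·1 + 1·4 + 7·5 + 5·5 = 88
C: 1·5 + 9·2 + 5·5 + 4·4 + 1·3 + 7·1 + 5·4 = 94
B: 1·3 + 9·5 + 5·3 + 4·2 + 1·5 + 7·4 + 5·3 = 119
D: 1·2 + 9·3 + 5·4 + 4·5 + 1·2 + 7·3 + 5·2 = 102
B has the highest Borda score (119).

B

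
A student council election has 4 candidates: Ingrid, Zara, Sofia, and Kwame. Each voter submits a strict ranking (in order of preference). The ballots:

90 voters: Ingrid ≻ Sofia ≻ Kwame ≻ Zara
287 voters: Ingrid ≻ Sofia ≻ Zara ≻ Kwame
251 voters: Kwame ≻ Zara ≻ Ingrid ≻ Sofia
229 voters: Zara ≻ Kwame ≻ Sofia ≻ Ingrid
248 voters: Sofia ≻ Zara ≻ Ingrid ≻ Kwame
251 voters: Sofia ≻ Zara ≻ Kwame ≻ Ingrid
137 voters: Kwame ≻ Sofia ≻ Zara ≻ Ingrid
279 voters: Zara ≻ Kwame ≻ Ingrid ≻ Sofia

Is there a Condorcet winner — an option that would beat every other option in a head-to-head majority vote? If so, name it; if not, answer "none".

Checking pairwise contests:
Zara beats Ingrid 1395–377.
Sofia beats Zara 1013–759.
Ingrid beats Sofia 907–865.
Zara beats Kwame 1294–478.
Every option loses at least one head-to-head, so there is no Condorcet winner.

none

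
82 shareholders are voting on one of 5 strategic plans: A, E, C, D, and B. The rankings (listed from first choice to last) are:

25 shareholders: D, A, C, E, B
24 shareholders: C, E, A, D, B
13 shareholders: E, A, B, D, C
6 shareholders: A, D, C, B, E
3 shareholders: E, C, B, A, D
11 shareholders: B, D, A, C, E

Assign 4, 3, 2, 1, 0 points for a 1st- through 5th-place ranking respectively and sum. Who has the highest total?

A: 25·3 + 24·2 + 13·3 + 6·4 + 3·1 + 11·2 = 211
E: 25·1 + 24·3 + 13·4 + 6·0 + 3·4 + 11·0 = 161
C: 25·2 + 24·4 + 13·0 + 6·2 + 3·3 + 11·1 = 178
D: 25·4 + 24·1 + 13·1 + 6·3 + 3·0 + 11·3 = 188
B: 25·0 + 24·0 + 13·2 + 6·1 + 3·2 + 11·4 = 82
A has the highest Borda score (211).

A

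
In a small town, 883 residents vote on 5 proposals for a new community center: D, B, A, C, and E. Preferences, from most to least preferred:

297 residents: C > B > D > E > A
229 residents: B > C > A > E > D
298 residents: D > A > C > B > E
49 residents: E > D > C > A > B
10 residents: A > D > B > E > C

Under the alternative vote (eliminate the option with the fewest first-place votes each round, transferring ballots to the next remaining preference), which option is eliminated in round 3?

Round 1: D 298, B 229, A 10, C 297, E 49. Eliminate A.
Round 2: D 308, B 229, C 297, E 49. Eliminate E.
Round 3: D 357, B 229, C 297. Eliminate B.

B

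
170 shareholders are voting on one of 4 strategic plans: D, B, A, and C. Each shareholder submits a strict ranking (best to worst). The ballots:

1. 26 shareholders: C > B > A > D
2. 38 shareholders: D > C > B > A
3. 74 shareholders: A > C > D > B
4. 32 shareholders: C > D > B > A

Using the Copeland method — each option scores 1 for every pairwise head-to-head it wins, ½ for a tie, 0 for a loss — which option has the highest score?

C

D: beats B; loses to A and C → score 1.
B: beats A; loses to D and C → score 1.
A: beats D; loses to B and C → score 1.
C: beats D, B, and A → score 3.
C has the best pairwise record.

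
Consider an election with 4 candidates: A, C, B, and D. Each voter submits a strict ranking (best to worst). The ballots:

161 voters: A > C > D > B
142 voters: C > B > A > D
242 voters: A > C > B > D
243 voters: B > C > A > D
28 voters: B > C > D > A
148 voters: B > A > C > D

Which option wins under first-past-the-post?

B

First-place votes: A 403, C 142, B 419, D 0.
B has the most first-place votes.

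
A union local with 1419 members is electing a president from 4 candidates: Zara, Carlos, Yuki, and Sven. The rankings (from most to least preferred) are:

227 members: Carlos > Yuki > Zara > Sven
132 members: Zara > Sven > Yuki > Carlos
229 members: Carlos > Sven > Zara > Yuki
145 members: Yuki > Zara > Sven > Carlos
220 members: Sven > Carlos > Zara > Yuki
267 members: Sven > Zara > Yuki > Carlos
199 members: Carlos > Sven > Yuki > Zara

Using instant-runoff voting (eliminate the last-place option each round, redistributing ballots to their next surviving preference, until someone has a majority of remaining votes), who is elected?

Round 1: Zara 132, Carlos 655, Yuki 145, Sven 487. Eliminate Zara.
Round 2: Carlos 655, Yuki 145, Sven 619. Eliminate Yuki.
Round 3: Carlos 655, Sven 764. Sven has a majority.

Sven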